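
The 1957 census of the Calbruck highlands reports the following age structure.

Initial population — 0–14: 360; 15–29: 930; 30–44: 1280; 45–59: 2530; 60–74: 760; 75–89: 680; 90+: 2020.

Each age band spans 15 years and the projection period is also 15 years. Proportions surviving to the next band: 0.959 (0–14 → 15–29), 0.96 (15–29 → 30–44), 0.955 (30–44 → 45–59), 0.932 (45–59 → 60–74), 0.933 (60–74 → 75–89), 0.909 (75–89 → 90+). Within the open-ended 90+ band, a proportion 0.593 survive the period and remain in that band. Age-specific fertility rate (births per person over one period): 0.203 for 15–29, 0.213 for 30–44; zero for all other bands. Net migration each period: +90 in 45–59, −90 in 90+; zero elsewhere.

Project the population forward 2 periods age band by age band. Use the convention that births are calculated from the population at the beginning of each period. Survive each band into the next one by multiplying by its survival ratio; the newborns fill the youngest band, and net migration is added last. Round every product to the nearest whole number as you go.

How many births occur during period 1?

462

Let group 1 be 0–14 through group 7 = 90+.
Period 1.
Births: 930 * 0.203 = 189  |  1280 * 0.213 = 273 → total 462
Group 2: 360 * 0.959 = 345
Group 3: 930 * 0.96 = 893
Group 4: 1280 * 0.955 = 1222
Group 5: 2530 * 0.932 = 2358
Group 6: 760 * 0.933 = 709
Group 7: 680 * 0.909 + 2020 * 0.593 = 618 + 1198 = 1816
Net migration: Group 4 + 90 → 1312; Group 7 − 90 → 1726
End of period: [462, 345, 893, 1312, 2358, 709, 1726]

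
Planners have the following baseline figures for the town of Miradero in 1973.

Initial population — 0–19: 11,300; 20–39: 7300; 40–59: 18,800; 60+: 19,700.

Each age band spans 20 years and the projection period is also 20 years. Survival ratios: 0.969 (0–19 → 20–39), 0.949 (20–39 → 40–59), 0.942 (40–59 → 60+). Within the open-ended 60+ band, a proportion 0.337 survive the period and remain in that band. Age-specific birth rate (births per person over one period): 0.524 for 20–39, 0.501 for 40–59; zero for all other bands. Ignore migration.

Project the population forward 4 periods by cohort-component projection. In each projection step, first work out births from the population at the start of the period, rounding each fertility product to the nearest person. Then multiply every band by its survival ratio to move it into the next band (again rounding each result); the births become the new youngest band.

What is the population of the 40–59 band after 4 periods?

Numbering the groups 1..4 from youngest to oldest:
Period 1:
Births: 7300 × 0.524 = 3825 ; 18800 × 0.501 = 9419 → total 13244
Group 2: 11300 × 0.969 = 10950
Group 3: 7300 × 0.949 = 6928
Group 4: 18800 × 0.942 + 19700 × 0.337 = 17710 + 6639 = 24349
Population now: 0–19=13244, 20–39=10950, 40–59=6928, 60+=24349
Period 2:
Births: 10950 × 0.524 = 5738 ; 6928 × 0.501 = 3471 → total 9209
Group 2: 13244 × 0.969 = 12833
Group 3: 10950 × 0.949 = 10392
Group 4: 6928 × 0.942 + 24349 × 0.337 = 6526 + 8206 = 14732
Population now: 0–19=9209, 20–39=12833, 40–59=10392, 60+=14732
Period 3:
Births: 12833 × 0.524 = 6724 ; 10392 × 0.501 = 5206 → total 11930
Group 2: 9209 × 0.969 = 8924
Group 3: 12833 × 0.949 = 12179
Group 4: 10392 × 0.942 + 14732 × 0.337 = 9789 + 4965 = 14754
Population now: 0–19=11930, 20–39=8924, 40–59=12179, 60+=14754
Period 4:
Births: 8924 × 0.524 = 4676 ; 12179 × 0.501 = 6102 → total 10778
Group 2: 11930 × 0.969 = 11560
Group 3: 8924 × 0.949 = 8469
Group 4: 12179 × 0.942 + 14754 × 0.337 = 11473 + 4972 = 16445
Population now: 0–19=10778, 20–39=11560, 40–59=8469, 60+=16445

8469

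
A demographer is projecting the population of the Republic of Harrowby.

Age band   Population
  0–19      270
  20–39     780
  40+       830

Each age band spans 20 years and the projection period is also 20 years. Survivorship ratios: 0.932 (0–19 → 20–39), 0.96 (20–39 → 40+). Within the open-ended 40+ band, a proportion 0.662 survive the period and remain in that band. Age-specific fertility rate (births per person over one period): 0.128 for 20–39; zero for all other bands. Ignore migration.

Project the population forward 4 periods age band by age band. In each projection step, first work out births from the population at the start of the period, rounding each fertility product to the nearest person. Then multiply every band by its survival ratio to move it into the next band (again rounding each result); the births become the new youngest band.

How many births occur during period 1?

After projecting period 1:
Births: 780 × 0.128 = 100
20–39: 270 × 0.932 = 252
40+: 780 × 0.96 + 830 × 0.662 = 749 + 549 = 1298
→ [100, 252, 1298]

100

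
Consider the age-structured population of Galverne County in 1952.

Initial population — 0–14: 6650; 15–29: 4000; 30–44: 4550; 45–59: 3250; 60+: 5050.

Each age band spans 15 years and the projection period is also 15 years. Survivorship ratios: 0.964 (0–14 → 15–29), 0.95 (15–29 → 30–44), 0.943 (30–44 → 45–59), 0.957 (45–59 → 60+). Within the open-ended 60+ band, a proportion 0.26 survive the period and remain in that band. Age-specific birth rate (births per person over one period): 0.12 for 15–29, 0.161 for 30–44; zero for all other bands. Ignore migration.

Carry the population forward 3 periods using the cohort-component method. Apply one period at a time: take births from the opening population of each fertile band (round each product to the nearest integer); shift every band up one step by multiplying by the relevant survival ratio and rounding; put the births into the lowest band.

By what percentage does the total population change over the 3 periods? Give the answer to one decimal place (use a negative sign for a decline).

(Bands numbered youngest = 1 to oldest = 5.)
After projecting period 1:
Births: 4000 × 0.12 = 480 ; 4550 × 0.161 = 733 → 1213
Band 2: 6650 × 0.964 = 6411
Band 3: 4000 × 0.95 = 3800
Band 4: 4550 × 0.943 = 4291
Band 5: 3250 × 0.957 + 5050 × 0.26 = 3110 + 1313 = 4423
Population now: 0–14=1213, 15–29=6411, 30–44=3800, 45–59=4291, 60+=4423
After projecting period 2:
Births: 6411 × 0.12 = 769 ; 3800 × 0.161 = 612 → 1381
Band 2: 1213 × 0.964 = 1169
Band 3: 6411 × 0.95 = 6090
Band 4: 3800 × 0.943 = 3583
Band 5: 4291 × 0.957 + 4423 × 0.26 = 4106 + 1150 = 5256
Population now: 0–14=1381, 15–29=1169, 30–44=6090, 45–59=3583, 60+=5256
After projecting period 3:
Births: 1169 × 0.12 = 140 ; 6090 × 0.161 = 980 → 1120
Band 2: 1381 × 0.964 = 1331
Band 3: 1169 × 0.95 = 1111
Band 4: 6090 × 0.943 = 5743
Band 5: 3583 × 0.957 + 5256 × 0.26 = 3429 + 1367 = 4796
Population now: 0–14=1120, 15–29=1331, 30–44=1111, 45–59=5743, 60+=4796
Total: 23500 → 14101; change = -9399; percentage change = -40.0%

-40.0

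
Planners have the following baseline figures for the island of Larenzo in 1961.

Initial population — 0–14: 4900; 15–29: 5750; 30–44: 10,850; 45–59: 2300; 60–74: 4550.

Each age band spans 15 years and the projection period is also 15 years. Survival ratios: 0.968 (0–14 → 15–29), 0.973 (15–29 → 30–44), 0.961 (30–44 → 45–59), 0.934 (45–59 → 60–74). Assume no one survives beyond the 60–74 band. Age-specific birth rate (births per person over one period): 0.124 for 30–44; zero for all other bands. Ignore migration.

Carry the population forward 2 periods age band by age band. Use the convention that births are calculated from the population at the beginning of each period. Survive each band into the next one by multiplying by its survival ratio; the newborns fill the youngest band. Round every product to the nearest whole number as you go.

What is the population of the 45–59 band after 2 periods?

5377

— Period 1 —
Births: 10850 × 0.124 = 1345
15–29: 4900 × 0.968 = 4743
30–44: 5750 × 0.973 = 5595
45–59: 10850 × 0.961 = 10427
60–74: 2300 × 0.934 = 2148
→ [1345, 4743, 5595, 10427, 2148]
— Period 2 —
Births: 5595 × 0.124 = 694
15–29: 1345 × 0.968 = 1302
30–44: 4743 × 0.973 = 4615
45–59: 5595 × 0.961 = 5377
60–74: 10427 × 0.934 = 9739
→ [694, 1302, 4615, 5377, 9739]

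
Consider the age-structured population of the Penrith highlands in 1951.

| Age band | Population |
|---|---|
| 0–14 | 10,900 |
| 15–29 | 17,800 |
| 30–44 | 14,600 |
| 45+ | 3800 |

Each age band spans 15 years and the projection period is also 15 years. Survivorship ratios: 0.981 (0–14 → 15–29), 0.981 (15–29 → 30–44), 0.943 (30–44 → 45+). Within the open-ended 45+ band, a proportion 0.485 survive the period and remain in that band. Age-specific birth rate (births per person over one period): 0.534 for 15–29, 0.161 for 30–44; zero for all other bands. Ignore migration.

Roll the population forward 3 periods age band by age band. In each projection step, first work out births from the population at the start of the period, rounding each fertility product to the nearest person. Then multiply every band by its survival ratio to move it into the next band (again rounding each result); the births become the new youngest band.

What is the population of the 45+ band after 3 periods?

After projecting period 1:
Births: 17800 × 0.534 = 9505, 14600 × 0.161 = 2351 ⇒ total 11856
15–29: 10900 × 0.981 = 10693
30–44: 17800 × 0.981 = 17462
45+: 14600 × 0.943 + 3800 × 0.485 = 13768 + 1843 = 15611
End of period: [11856, 10693, 17462, 15611]
After projecting period 2:
Births: 10693 × 0.534 = 5710, 17462 × 0.161 = 2811 ⇒ total 8521
15–29: 11856 × 0.981 = 11631
30–44: 10693 × 0.981 = 10490
45+: 17462 × 0.943 + 15611 × 0.485 = 16467 + 7571 = 24038
End of period: [8521, 11631, 10490, 24038]
After projecting period 3:
Births: 11631 × 0.534 = 6211, 10490 × 0.161 = 1689 ⇒ total 7900
15–29: 8521 × 0.981 = 8359
30–44: 11631 × 0.981 = 11410
45+: 10490 × 0.943 + 24038 × 0.485 = 9892 + 11658 = 21550
End of period: [7900, 8359, 11410, 21550]

21550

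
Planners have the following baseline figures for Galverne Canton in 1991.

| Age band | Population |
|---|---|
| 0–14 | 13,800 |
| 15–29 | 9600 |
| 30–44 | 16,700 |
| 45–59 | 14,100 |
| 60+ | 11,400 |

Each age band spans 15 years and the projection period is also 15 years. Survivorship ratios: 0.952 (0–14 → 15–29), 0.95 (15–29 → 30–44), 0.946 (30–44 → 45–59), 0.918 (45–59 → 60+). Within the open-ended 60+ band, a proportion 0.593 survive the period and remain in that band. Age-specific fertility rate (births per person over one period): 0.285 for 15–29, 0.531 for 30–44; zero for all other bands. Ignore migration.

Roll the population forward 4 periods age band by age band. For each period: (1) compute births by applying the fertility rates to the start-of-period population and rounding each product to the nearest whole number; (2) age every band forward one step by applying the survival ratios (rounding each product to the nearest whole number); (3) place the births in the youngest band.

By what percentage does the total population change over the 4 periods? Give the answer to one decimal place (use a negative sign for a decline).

Numbering the groups 1..5 from youngest to oldest:
After projecting period 1:
Births: 9600 * 0.285 = 2736 ; 16700 * 0.531 = 8868 — total 11604
Group 2: 13800 * 0.952 = 13138
Group 3: 9600 * 0.95 = 9120
Group 4: 16700 * 0.946 = 15798
Group 5: 14100 * 0.918 + 11400 * 0.593 = 12944 + 6760 = 19704
End of period: [11604, 13138, 9120, 15798, 19704]
After projecting period 2:
Births: 13138 * 0.285 = 3744 ; 9120 * 0.531 = 4843 — total 8587
Group 2: 11604 * 0.952 = 11047
Group 3: 13138 * 0.95 = 12481
Group 4: 9120 * 0.946 = 8628
Group 5: 15798 * 0.918 + 19704 * 0.593 = 14503 + 11684 = 26187
End of period: [8587, 11047, 12481, 8628, 26187]
After projecting period 3:
Births: 11047 * 0.285 = 3148 ; 12481 * 0.531 = 6627 — total 9775
Group 2: 8587 * 0.952 = 8175
Group 3: 11047 * 0.95 = 10495
Group 4: 12481 * 0.946 = 11807
Group 5: 8628 * 0.918 + 26187 * 0.593 = 7921 + 15529 = 23450
End of period: [9775, 8175, 10495, 11807, 23450]
After projecting period 4:
Births: 8175 * 0.285 = 2330 ; 10495 * 0.531 = 5573 — total 7903
Group 2: 9775 * 0.952 = 9306
Group 3: 8175 * 0.95 = 7766
Group 4: 10495 * 0.946 = 9928
Group 5: 11807 * 0.918 + 23450 * 0.593 = 10839 + 13906 = 24745
End of period: [7903, 9306, 7766, 9928, 24745]
Total: 65600 → 59648; change = -5952; percentage change = -9.1%

-9.1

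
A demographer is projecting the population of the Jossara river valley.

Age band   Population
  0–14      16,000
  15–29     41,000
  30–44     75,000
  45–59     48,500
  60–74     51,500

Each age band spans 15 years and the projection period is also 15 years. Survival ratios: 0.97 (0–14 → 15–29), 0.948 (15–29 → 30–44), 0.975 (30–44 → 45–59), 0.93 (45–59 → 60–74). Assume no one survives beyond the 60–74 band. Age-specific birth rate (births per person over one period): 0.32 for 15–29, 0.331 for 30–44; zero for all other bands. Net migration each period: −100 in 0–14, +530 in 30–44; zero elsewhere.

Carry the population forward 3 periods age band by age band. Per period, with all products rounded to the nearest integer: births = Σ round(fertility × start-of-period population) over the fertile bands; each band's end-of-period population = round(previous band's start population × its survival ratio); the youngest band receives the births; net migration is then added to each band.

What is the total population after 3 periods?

— Period 1 —
Births: 41000 × 0.32 = 13120, 75000 × 0.331 = 24825 — total 37945
15–29: 16000 × 0.97 = 15520
30–44: 41000 × 0.948 = 38868
45–59: 75000 × 0.975 = 73125
60–74: 48500 × 0.93 = 45105
Net migration: 0–14 − 100 → 37845; 30–44 + 530 → 39398
End of period: [37845, 15520, 39398, 73125, 45105]
— Period 2 —
Births: 15520 × 0.32 = 4966, 39398 × 0.331 = 13041 — total 18007
15–29: 37845 × 0.97 = 36710
30–44: 15520 × 0.948 = 14713
45–59: 39398 × 0.975 = 38413
60–74: 73125 × 0.93 = 68006
Net migration: 0–14 − 100 → 17907; 30–44 + 530 → 15243
End of period: [17907, 36710, 15243, 38413, 68006]
— Period 3 —
Births: 36710 × 0.32 = 11747, 15243 × 0.331 = 5045 — total 16792
15–29: 17907 × 0.97 = 17370
30–44: 36710 × 0.948 = 34801
45–59: 15243 × 0.975 = 14862
60–74: 38413 × 0.93 = 35724
Net migration: 0–14 − 100 → 16692; 30–44 + 530 → 35331
End of period: [16692, 17370, 35331, 14862, 35724]
Total after period 3: 16692 + 17370 + 35331 + 14862 + 35724 = 119979

119979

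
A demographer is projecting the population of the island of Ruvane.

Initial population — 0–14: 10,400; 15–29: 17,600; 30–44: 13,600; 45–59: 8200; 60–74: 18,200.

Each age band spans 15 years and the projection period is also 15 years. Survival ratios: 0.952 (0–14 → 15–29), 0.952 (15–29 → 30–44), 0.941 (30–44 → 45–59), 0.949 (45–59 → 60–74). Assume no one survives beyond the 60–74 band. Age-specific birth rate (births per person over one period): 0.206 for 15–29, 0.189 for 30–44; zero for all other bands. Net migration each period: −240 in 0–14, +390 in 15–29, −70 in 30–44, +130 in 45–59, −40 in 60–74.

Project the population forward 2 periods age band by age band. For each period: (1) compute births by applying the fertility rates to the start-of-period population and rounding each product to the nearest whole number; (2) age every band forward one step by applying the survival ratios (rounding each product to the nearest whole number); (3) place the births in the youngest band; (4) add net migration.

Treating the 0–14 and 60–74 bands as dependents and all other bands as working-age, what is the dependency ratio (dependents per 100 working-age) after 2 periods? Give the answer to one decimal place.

54.6

Let band 1 be 0–14 through band 5 = 60–74.
[period 1]
Births: 17600 * 0.206 = 3626, 13600 * 0.189 = 2570 ⇒ total 6196
Band 2: 10400 * 0.952 = 9901
Band 3: 17600 * 0.952 = 16755
Band 4: 13600 * 0.941 = 12798
Band 5: 8200 * 0.949 = 7782
Net migration: Band 1 − 240 → 5956; Band 2 + 390 → 10291; Band 3 − 70 → 16685; Band 4 + 130 → 12928; Band 5 − 40 → 7742
Population now: 0–14=5956, 15–29=10291, 30–44=16685, 45–59=12928, 60–74=7742
[period 2]
Births: 10291 * 0.206 = 2120, 16685 * 0.189 = 3153 ⇒ total 5273
Band 2: 5956 * 0.952 = 5670
Band 3: 10291 * 0.952 = 9797
Band 4: 16685 * 0.941 = 15701
Band 5: 12928 * 0.949 = 12269
Net migration: Band 1 − 240 → 5033; Band 2 + 390 → 6060; Band 3 − 70 → 9727; Band 4 + 130 → 15831; Band 5 − 40 → 12229
Population now: 0–14=5033, 15–29=6060, 30–44=9727, 45–59=15831, 60–74=12229
Dependents (band 0–14 + band 60–74) = 5033 + 12229 = 17262; working-age = 31618; ratio = 17262/31618 × 100 = 54.6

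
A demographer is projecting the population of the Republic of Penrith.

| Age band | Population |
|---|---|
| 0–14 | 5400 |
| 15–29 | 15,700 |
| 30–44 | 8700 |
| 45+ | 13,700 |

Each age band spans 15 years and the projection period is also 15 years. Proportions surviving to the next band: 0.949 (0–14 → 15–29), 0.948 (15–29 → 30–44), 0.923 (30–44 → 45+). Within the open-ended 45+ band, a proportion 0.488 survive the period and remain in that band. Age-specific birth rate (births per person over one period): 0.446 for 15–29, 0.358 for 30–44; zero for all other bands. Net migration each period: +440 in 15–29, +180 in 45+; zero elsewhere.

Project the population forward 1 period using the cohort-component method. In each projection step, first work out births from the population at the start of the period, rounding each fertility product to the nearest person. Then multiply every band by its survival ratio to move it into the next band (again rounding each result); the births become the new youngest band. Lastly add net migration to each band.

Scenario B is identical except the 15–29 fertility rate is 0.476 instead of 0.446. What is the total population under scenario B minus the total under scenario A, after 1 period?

471

Period 1:
Births: 15700 × 0.446 = 7002, 8700 × 0.358 = 3115 ⇒ total 10117
15–29: 5400 × 0.949 = 5125
30–44: 15700 × 0.948 = 14884
45+: 8700 × 0.923 + 13700 × 0.488 = 8030 + 6686 = 14716
Net migration: 15–29 + 440 → 5565; 45+ + 180 → 14896
Giving 10117 / 5565 / 14884 / 14896.
Scenario A total after 1 period: 45462
Scenario B projection —
Period 1:
Births: 15700 × 0.476 = 7473, 8700 × 0.358 = 3115 ⇒ total 10588
15–29: 5400 × 0.949 = 5125
30–44: 15700 × 0.948 = 14884
45+: 8700 × 0.923 + 13700 × 0.488 = 8030 + 6686 = 14716
Net migration: 15–29 + 440 → 5565; 45+ + 180 → 14896
Giving 10588 / 5565 / 14884 / 14896.
Scenario B total after 1 period: 45933
Difference B − A = 45933 − 45462 = 471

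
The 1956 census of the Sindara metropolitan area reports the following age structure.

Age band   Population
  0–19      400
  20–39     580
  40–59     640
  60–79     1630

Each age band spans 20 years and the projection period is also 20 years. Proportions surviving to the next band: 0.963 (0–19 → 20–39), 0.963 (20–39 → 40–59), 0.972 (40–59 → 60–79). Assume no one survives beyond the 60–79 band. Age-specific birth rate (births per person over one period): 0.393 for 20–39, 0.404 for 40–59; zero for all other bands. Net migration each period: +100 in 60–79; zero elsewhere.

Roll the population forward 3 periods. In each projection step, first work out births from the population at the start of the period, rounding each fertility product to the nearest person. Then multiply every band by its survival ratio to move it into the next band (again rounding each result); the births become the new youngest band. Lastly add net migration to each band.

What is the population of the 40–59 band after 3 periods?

452

Let group 1 be 0–19 through group 4 = 60–79.
[period 1]
Births: 580 * 0.393 = 228, 640 * 0.404 = 259 → 487
Group 2: 400 * 0.963 = 385
Group 3: 580 * 0.963 = 559
Group 4: 640 * 0.972 = 622
Net migration: Group 4 + 100 → 722
Giving 487 / 385 / 559 / 722.
[period 2]
Births: 385 * 0.393 = 151, 559 * 0.404 = 226 → 377
Group 2: 487 * 0.963 = 469
Group 3: 385 * 0.963 = 371
Group 4: 559 * 0.972 = 543
Net migration: Group 4 + 100 → 643
Giving 377 / 469 / 371 / 643.
[period 3]
Births: 469 * 0.393 = 184, 371 * 0.404 = 150 → 334
Group 2: 377 * 0.963 = 363
Group 3: 469 * 0.963 = 452
Group 4: 371 * 0.972 = 361
Net migration: Group 4 + 100 → 461
Giving 334 / 363 / 452 / 461.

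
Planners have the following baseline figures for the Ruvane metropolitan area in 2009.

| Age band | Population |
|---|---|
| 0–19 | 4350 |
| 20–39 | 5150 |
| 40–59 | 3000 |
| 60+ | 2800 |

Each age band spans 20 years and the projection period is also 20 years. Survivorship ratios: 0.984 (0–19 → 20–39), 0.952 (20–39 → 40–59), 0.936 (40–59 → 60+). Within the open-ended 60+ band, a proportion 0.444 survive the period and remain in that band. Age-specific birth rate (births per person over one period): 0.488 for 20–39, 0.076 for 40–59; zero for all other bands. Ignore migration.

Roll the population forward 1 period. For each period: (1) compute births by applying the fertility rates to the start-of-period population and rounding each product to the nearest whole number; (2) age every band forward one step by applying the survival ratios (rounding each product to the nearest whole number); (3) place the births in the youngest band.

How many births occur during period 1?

2741

Period 1.
Births: 5150 × 0.488 = 2513  |  3000 × 0.076 = 228 → 2741
20–39: 4350 × 0.984 = 4280
40–59: 5150 × 0.952 = 4903
60+: 3000 × 0.936 + 2800 × 0.444 = 2808 + 1243 = 4051
Giving 2741 / 4280 / 4903 / 4051.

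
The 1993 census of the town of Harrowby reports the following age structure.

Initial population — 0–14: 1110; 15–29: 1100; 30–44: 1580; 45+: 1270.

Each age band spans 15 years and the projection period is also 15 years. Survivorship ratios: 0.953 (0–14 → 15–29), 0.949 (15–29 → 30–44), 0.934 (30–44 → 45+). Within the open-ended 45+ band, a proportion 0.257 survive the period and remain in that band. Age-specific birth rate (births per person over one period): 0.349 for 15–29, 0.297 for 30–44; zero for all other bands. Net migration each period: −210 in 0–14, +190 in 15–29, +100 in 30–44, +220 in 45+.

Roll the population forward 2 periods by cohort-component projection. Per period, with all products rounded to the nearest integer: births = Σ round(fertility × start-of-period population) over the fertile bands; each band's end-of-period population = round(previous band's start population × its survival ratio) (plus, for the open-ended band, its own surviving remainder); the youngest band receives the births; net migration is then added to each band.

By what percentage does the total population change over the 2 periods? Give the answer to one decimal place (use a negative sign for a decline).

-11.8

[period 1]
Births: 1100 × 0.349 = 384  |  1580 × 0.297 = 469 → 853
15–29: 1110 × 0.953 = 1058
30–44: 1100 × 0.949 = 1044
45+: 1580 × 0.934 + 1270 × 0.257 = 1476 + 326 = 1802
Net migration: 0–14 − 210 → 643; 15–29 + 190 → 1248; 30–44 + 100 → 1144; 45+ + 220 → 2022
End of period: [643, 1248, 1144, 2022]
[period 2]
Births: 1248 × 0.349 = 436  |  1144 × 0.297 = 340 → 776
15–29: 643 × 0.953 = 613
30–44: 1248 × 0.949 = 1184
45+: 1144 × 0.934 + 2022 × 0.257 = 1068 + 520 = 1588
Net migration: 0–14 − 210 → 566; 15–29 + 190 → 803; 30–44 + 100 → 1284; 45+ + 220 → 1808
End of period: [566, 803, 1284, 1808]
Total: 5060 → 4461; change = -599; percentage change = -11.8%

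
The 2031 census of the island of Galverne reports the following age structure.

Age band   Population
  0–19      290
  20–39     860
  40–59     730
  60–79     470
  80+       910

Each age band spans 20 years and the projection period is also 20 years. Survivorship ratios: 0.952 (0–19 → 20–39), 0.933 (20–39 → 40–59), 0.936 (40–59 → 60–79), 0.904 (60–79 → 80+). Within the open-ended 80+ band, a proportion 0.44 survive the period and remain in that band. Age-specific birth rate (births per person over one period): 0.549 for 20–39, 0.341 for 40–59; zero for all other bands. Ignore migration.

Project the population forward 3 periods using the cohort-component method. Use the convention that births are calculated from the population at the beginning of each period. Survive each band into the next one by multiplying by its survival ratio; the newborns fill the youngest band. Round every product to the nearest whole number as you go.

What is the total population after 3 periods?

2861

— Period 1 —
Births: 860 × 0.549 = 472 ; 730 × 0.341 = 249 → 721
20–39: 290 × 0.952 = 276
40–59: 860 × 0.933 = 802
60–79: 730 × 0.936 = 683
80+: 470 × 0.904 + 910 × 0.44 = 425 + 400 = 825
Population now: 0–19=721, 20–39=276, 40–59=802, 60–79=683, 80+=825
— Period 2 —
Births: 276 × 0.549 = 152 ; 802 × 0.341 = 273 → 425
20–39: 721 × 0.952 = 686
40–59: 276 × 0.933 = 258
60–79: 802 × 0.936 = 751
80+: 683 × 0.904 + 825 × 0.44 = 617 + 363 = 980
Population now: 0–19=425, 20–39=686, 40–59=258, 60–79=751, 80+=980
— Period 3 —
Births: 686 × 0.549 = 377 ; 258 × 0.341 = 88 → 465
20–39: 425 × 0.952 = 405
40–59: 686 × 0.933 = 640
60–79: 258 × 0.936 = 241
80+: 751 × 0.904 + 980 × 0.44 = 679 + 431 = 1110
Population now: 0–19=465, 20–39=405, 40–59=640, 60–79=241, 80+=1110
Total after period 3: 465 + 405 + 640 + 241 + 1110 = 2861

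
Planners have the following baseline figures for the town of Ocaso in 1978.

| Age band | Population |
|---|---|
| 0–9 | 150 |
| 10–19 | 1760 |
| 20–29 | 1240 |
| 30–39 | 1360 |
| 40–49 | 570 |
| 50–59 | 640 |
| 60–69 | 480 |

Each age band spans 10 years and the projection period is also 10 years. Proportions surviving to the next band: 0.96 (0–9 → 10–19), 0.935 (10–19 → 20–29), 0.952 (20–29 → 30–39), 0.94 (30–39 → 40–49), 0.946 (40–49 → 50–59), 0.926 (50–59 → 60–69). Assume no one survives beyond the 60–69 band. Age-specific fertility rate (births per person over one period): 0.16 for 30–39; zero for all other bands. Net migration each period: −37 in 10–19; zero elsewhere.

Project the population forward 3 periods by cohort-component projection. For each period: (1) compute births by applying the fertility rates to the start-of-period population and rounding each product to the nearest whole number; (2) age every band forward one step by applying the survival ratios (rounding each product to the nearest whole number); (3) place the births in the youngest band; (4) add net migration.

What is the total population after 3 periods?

4293

After projecting period 1:
Births: 1360 × 0.16 = 218
10–19: 150 × 0.96 = 144
20–29: 1760 × 0.935 = 1646
30–39: 1240 × 0.952 = 1180
40–49: 1360 × 0.94 = 1278
50–59: 570 × 0.946 = 539
60–69: 640 × 0.926 = 593
Net migration: 10–19 − 37 → 107
End of period: [218, 107, 1646, 1180, 1278, 539, 593]
After projecting period 2:
Births: 1180 × 0.16 = 189
10–19: 218 × 0.96 = 209
20–29: 107 × 0.935 = 100
30–39: 1646 × 0.952 = 1567
40–49: 1180 × 0.94 = 1109
50–59: 1278 × 0.946 = 1209
60–69: 539 × 0.926 = 499
Net migration: 10–19 − 37 → 172
End of period: [189, 172, 100, 1567, 1109, 1209, 499]
After projecting period 3:
Births: 1567 × 0.16 = 251
10–19: 189 × 0.96 = 181
20–29: 172 × 0.935 = 161
30–39: 100 × 0.952 = 95
40–49: 1567 × 0.94 = 1473
50–59: 1109 × 0.946 = 1049
60–69: 1209 × 0.926 = 1120
Net migration: 10–19 − 37 → 144
End of period: [251, 144, 161, 95, 1473, 1049, 1120]
Total after period 3: 251 + 144 + 161 + 95 + 1473 + 1049 + 1120 = 4293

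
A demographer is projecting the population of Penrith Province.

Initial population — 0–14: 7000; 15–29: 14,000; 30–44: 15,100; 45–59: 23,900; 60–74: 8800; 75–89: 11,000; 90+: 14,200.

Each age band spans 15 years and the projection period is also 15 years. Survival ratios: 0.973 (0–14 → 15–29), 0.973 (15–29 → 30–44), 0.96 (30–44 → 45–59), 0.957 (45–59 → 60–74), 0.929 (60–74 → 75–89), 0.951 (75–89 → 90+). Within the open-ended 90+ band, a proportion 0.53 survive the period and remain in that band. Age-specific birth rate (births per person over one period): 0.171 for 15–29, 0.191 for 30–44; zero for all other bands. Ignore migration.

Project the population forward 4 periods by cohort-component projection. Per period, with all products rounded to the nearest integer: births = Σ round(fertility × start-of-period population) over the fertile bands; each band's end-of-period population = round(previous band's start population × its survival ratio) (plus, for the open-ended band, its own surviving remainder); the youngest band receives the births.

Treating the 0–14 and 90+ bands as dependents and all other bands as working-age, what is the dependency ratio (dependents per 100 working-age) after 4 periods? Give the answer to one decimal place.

[period 1]
Births: 14000 * 0.171 = 2394, 15100 * 0.191 = 2884 → 5278
15–29: 7000 * 0.973 = 6811
30–44: 14000 * 0.973 = 13622
45–59: 15100 * 0.96 = 14496
60–74: 23900 * 0.957 = 22872
75–89: 8800 * 0.929 = 8175
90+: 11000 * 0.951 + 14200 * 0.53 = 10461 + 7526 = 17987
Giving 5278 / 6811 / 13622 / 14496 / 22872 / 8175 / 17987.
[period 2]
Births: 6811 * 0.171 = 1165, 13622 * 0.191 = 2602 → 3767
15–29: 5278 * 0.973 = 5135
30–44: 6811 * 0.973 = 6627
45–59: 13622 * 0.96 = 13077
60–74: 14496 * 0.957 = 13873
75–89: 22872 * 0.929 = 21248
90+: 8175 * 0.951 + 17987 * 0.53 = 7774 + 9533 = 17307
Giving 3767 / 5135 / 6627 / 13077 / 13873 / 21248 / 17307.
[period 3]
Births: 5135 * 0.171 = 878, 6627 * 0.191 = 1266 → 2144
15–29: 3767 * 0.973 = 3665
30–44: 5135 * 0.973 = 4996
45–59: 6627 * 0.96 = 6362
60–74: 13077 * 0.957 = 12515
75–89: 13873 * 0.929 = 12888
90+: 21248 * 0.951 + 17307 * 0.53 = 20207 + 9173 = 29380
Giving 2144 / 3665 / 4996 / 6362 / 12515 / 12888 / 29380.
[period 4]
Births: 3665 * 0.171 = 627, 4996 * 0.191 = 954 → 1581
15–29: 2144 * 0.973 = 2086
30–44: 3665 * 0.973 = 3566
45–59: 4996 * 0.96 = 4796
60–74: 6362 * 0.957 = 6088
75–89: 12515 * 0.929 = 11626
90+: 12888 * 0.951 + 29380 * 0.53 = 12256 + 15571 = 27827
Giving 1581 / 2086 / 3566 / 4796 / 6088 / 11626 / 27827.
Dependents (band 0–14 + band 90+) = 1581 + 27827 = 29408; working-age = 28162; ratio = 29408/28162 × 100 = 104.4

104.4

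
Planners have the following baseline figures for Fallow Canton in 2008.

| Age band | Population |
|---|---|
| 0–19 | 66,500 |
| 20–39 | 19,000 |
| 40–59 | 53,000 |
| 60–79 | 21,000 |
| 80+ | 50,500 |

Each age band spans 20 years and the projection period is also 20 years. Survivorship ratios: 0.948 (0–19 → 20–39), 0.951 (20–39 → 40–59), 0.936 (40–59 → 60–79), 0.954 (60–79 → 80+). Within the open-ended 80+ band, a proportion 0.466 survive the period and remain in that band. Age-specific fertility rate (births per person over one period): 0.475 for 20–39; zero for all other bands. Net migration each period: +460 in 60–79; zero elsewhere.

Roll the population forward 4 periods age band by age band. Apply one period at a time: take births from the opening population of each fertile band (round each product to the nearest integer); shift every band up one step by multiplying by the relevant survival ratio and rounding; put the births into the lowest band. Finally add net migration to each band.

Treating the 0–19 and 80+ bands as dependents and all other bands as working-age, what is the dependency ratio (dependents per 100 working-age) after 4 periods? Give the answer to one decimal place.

231.1

— Period 1 —
Births: 19000 × 0.475 = 9025
20–39: 66500 × 0.948 = 63042
40–59: 19000 × 0.951 = 18069
60–79: 53000 × 0.936 = 49608
80+: 21000 × 0.954 + 50500 × 0.466 = 20034 + 23533 = 43567
Net migration: 60–79 + 460 → 50068
Population now: 0–19=9025, 20–39=63042, 40–59=18069, 60–79=50068, 80+=43567
— Period 2 —
Births: 63042 × 0.475 = 29945
20–39: 9025 × 0.948 = 8556
40–59: 63042 × 0.951 = 59953
60–79: 18069 × 0.936 = 16913
80+: 50068 × 0.954 + 43567 × 0.466 = 47765 + 20302 = 68067
Net migration: 60–79 + 460 → 17373
Population now: 0–19=29945, 20–39=8556, 40–59=59953, 60–79=17373, 80+=68067
— Period 3 —
Births: 8556 × 0.475 = 4064
20–39: 29945 × 0.948 = 28388
40–59: 8556 × 0.951 = 8137
60–79: 59953 × 0.936 = 56116
80+: 17373 × 0.954 + 68067 × 0.466 = 16574 + 31719 = 48293
Net migration: 60–79 + 460 → 56576
Population now: 0–19=4064, 20–39=28388, 40–59=8137, 60–79=56576, 80+=48293
— Period 4 —
Births: 28388 × 0.475 = 13484
20–39: 4064 × 0.948 = 3853
40–59: 28388 × 0.951 = 26997
60–79: 8137 × 0.936 = 7616
80+: 56576 × 0.954 + 48293 × 0.466 = 53974 + 22505 = 76479
Net migration: 60–79 + 460 → 8076
Population now: 0–19=13484, 20–39=3853, 40–59=26997, 60–79=8076, 80+=76479
Dependents (band 0–19 + band 80+) = 13484 + 76479 = 89963; working-age = 38926; ratio = 89963/38926 × 100 = 231.1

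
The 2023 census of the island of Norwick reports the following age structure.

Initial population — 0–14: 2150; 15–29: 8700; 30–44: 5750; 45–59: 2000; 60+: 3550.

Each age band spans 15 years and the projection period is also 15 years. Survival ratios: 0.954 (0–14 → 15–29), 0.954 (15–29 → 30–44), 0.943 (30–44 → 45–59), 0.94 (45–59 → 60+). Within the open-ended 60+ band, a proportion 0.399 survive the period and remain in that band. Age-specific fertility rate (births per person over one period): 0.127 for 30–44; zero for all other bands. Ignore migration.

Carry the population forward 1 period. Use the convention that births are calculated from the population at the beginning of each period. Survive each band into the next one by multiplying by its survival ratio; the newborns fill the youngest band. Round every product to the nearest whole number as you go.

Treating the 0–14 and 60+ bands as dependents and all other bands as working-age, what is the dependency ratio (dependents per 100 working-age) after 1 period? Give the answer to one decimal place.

(Groups numbered youngest = 1 to oldest = 5.)
Period 1:
Births: 5750 × 0.127 = 730
Group 2: 2150 × 0.954 = 2051
Group 3: 8700 × 0.954 = 8300
Group 4: 5750 × 0.943 = 5422
Group 5: 2000 × 0.94 + 3550 × 0.399 = 1880 + 1416 = 3296
Population now: 0–14=730, 15–29=2051, 30–44=8300, 45–59=5422, 60+=3296
Dependents (band 0–14 + band 60+) = 730 + 3296 = 4026; working-age = 15773; ratio = 4026/15773 × 100 = 25.5

25.5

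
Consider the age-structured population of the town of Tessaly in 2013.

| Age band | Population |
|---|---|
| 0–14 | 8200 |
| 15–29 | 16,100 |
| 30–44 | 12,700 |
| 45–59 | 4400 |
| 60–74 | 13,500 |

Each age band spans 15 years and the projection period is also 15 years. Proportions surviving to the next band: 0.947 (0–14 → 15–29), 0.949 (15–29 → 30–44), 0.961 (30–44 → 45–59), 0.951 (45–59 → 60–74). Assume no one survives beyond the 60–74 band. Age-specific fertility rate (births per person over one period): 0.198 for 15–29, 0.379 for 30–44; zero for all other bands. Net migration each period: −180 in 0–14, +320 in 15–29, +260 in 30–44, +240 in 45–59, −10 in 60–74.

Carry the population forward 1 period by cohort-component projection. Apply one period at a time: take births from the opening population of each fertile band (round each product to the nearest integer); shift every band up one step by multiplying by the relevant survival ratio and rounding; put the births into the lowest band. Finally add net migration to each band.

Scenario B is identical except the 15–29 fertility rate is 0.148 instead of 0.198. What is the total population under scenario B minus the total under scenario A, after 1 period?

— Period 1 —
Births: 16100 × 0.198 = 3188  |  12700 × 0.379 = 4813 ⇒ total 8001
15–29: 8200 × 0.947 = 7765
30–44: 16100 × 0.949 = 15279
45–59: 12700 × 0.961 = 12205
60–74: 4400 × 0.951 = 4184
Net migration: 0–14 − 180 → 7821; 15–29 + 320 → 8085; 30–44 + 260 → 15539; 45–59 + 240 → 12445; 60–74 − 10 → 4174
Population now: 0–14=7821, 15–29=8085, 30–44=15539, 45–59=12445, 60–74=4174
Scenario A total after 1 period: 48064
Scenario B projection —
— Period 1 —
Births: 16100 × 0.148 = 2383  |  12700 × 0.379 = 4813 ⇒ total 7196
15–29: 8200 × 0.947 = 7765
30–44: 16100 × 0.949 = 15279
45–59: 12700 × 0.961 = 12205
60–74: 4400 × 0.951 = 4184
Net migration: 0–14 − 180 → 7016; 15–29 + 320 → 8085; 30–44 + 260 → 15539; 45–59 + 240 → 12445; 60–74 − 10 → 4174
Population now: 0–14=7016, 15–29=8085, 30–44=15539, 45–59=12445, 60–74=4174
Scenario B total after 1 period: 47259
Difference B − A = 47259 − 48064 = -805

-805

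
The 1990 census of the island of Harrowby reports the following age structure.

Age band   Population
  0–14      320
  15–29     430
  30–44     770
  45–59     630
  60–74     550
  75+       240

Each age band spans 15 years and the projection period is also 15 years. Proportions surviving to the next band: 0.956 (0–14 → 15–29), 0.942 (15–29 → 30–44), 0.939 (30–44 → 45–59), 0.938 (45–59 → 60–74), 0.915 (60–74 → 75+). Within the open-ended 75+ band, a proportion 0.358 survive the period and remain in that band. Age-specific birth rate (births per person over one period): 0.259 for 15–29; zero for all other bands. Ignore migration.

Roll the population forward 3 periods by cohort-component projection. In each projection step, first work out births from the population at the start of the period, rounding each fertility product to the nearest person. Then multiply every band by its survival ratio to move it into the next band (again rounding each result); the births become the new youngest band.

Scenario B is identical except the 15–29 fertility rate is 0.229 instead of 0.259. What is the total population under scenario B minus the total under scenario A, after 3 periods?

After projecting period 1:
Births: 430 × 0.259 = 111
15–29: 320 × 0.956 = 306
30–44: 430 × 0.942 = 405
45–59: 770 × 0.939 = 723
60–74: 630 × 0.938 = 591
75+: 550 × 0.915 + 240 × 0.358 = 503 + 86 = 589
End of period: [111, 306, 405, 723, 591, 589]
After projecting period 2:
Births: 306 × 0.259 = 79
15–29: 111 × 0.956 = 106
30–44: 306 × 0.942 = 288
45–59: 405 × 0.939 = 380
60–74: 723 × 0.938 = 678
75+: 591 × 0.915 + 589 × 0.358 = 541 + 211 = 752
End of period: [79, 106, 288, 380, 678, 752]
After projecting period 3:
Births: 106 × 0.259 = 27
15–29: 79 × 0.956 = 76
30–44: 106 × 0.942 = 100
45–59: 288 × 0.939 = 270
60–74: 380 × 0.938 = 356
75+: 678 × 0.915 + 752 × 0.358 = 620 + 269 = 889
End of period: [27, 76, 100, 270, 356, 889]
Scenario A total after 3 periods: 1718
Scenario B projection —
After projecting period 1:
Births: 430 × 0.229 = 98
15–29: 320 × 0.956 = 306
30–44: 430 × 0.942 = 405
45–59: 770 × 0.939 = 723
60–74: 630 × 0.938 = 591
75+: 550 × 0.915 + 240 × 0.358 = 503 + 86 = 589
End of period: [98, 306, 405, 723, 591, 589]
After projecting period 2:
Births: 306 × 0.229 = 70
15–29: 98 × 0.956 = 94
30–44: 306 × 0.942 = 288
45–59: 405 × 0.939 = 380
60–74: 723 × 0.938 = 678
75+: 591 × 0.915 + 589 × 0.358 = 541 + 211 = 752
End of period: [70, 94, 288, 380, 678, 752]
After projecting period 3:
Births: 94 × 0.229 = 22
15–29: 70 × 0.956 = 67
30–44: 94 × 0.942 = 89
45–59: 288 × 0.939 = 270
60–74: 380 × 0.938 = 356
75+: 678 × 0.915 + 752 × 0.358 = 620 + 269 = 889
End of period: [22, 67, 89, 270, 356, 889]
Scenario B total after 3 periods: 1693
Difference B − A = 1693 − 1718 = -25

-25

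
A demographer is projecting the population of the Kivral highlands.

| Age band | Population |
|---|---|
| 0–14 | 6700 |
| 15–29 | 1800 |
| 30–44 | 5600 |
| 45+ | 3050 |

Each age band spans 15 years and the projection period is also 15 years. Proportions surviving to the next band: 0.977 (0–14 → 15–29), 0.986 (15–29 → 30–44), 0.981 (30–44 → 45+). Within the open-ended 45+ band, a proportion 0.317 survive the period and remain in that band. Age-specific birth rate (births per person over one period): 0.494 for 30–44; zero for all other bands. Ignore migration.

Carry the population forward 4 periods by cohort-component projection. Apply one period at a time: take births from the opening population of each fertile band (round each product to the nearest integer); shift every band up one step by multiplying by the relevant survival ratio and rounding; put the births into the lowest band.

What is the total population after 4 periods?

Period 1.
Births: 5600 × 0.494 = 2766
15–29: 6700 × 0.977 = 6546
30–44: 1800 × 0.986 = 1775
45+: 5600 × 0.981 + 3050 × 0.317 = 5494 + 967 = 6461
End of period: [2766, 6546, 1775, 6461]
Period 2.
Births: 1775 × 0.494 = 877
15–29: 2766 × 0.977 = 2702
30–44: 6546 × 0.986 = 6454
45+: 1775 × 0.981 + 6461 × 0.317 = 1741 + 2048 = 3789
End of period: [877, 2702, 6454, 3789]
Period 3.
Births: 6454 × 0.494 = 3188
15–29: 877 × 0.977 = 857
30–44: 2702 × 0.986 = 2664
45+: 6454 × 0.981 + 3789 × 0.317 = 6331 + 1201 = 7532
End of period: [3188, 857, 2664, 7532]
Period 4.
Births: 2664 × 0.494 = 1316
15–29: 3188 × 0.977 = 3115
30–44: 857 × 0.986 = 845
45+: 2664 × 0.981 + 7532 × 0.317 = 2613 + 2388 = 5001
End of period: [1316, 3115, 845, 5001]
Total after period 4: 1316 + 3115 + 845 + 5001 = 10277

10277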